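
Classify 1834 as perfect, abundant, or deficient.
deficient

Proper divisors of 1834: sum = 1 + 2 + 7 + 14 + 131 + 262 + 917 = 1334
Since 1334 < 1834, 1834 is deficient.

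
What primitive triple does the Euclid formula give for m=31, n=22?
(477, 1364, 1445)

Euclid's formula: a = m² - n², b = 2mn, c = m² + n²
m = 31, n = 22
a = 31² - 22² = 961 - 484 = 477
b = 2 × 31 × 22 = 1364
c = 31² + 22² = 961 + 484 = 1445
Verification: 477² + 1364² = 227529 + 1860496 = 2088025 = 1445² ✓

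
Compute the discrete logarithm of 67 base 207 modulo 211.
45

Baby-step giant-step with step n = ⌈√211⌉ = 15.
Baby steps 207^j mod 211 (j:value) for j=0..14: 0:1, 1:207, 2:16, 3:147, 4:45, 5:31, 6:87, 7:74, 8:126, 9:129, 10:117, 11:165, 12:184, 13:108, 14:201.
Giant-step multiplier: 207^(-15) ≡ 207^(210-15) = 207^195 ≡ 153 (mod 211).
Giant steps γ_i = 67·153^i mod 211: γ_0=67, γ_1=123, γ_2=40, γ_3=1 (in table at j=0).
x = i·n + j = 3·15 + 0 = 45.
Check: 207^45 ≡ 67 (mod 211).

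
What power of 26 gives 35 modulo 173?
110

Baby-step giant-step with step n = ⌈√173⌉ = 14.
Baby steps 26^j mod 173 (j:value) for j=0..13: 0:1, 1:26, 2:157, 3:103, 4:83, 5:82, 6:56, 7:72, 8:142, 9:59, 10:150, 11:94, 12:22, 13:53.
Giant-step multiplier: 26^(-14) ≡ 26^(172-14) = 26^158 ≡ 144 (mod 173).
Giant steps γ_i = 35·144^i mod 173: γ_0=35, γ_1=23, γ_2=25, γ_3=140, γ_4=92, γ_5=100, γ_6=41, γ_7=22 (in table at j=12).
x = i·n + j = 7·14 + 12 = 110.
Check: 26^110 ≡ 35 (mod 173).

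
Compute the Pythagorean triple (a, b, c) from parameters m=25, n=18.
(301, 900, 949)

Euclid's formula: a = m² - n², b = 2mn, c = m² + n²
m = 25, n = 18
a = 25² - 18² = 625 - 324 = 301
b = 2 × 25 × 18 = 900
c = 25² + 18² = 625 + 324 = 949
Verification: 301² + 900² = 90601 + 810000 = 900601 = 949² ✓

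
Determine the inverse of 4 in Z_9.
7

gcd(4, 9) = 1, so the inverse exists.
Extended Euclidean algorithm on (9, 4):
9 = 2 × 4 + 1  ⟹  1 = (1)·9 + (-2)·4
So (-2)·4 ≡ 1 (mod 9), i.e. 4^(-1) ≡ -2 ≡ 7 (mod 9).
Check: 4 × 7 = 28 ≡ 1 (mod 9)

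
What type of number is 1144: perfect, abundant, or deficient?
abundant

Proper divisors of 1144: sum = 1 + 2 + 4 + 8 + 11 + 13 + 22 + 26 + 44 + 52 + 88 + 104 + 143 + 286 + 572 = 1376
Since 1376 > 1144, 1144 is abundant.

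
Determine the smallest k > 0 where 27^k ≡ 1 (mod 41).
8

41 is prime, so ord(27) divides φ(41) = 40.
Divisors of 40: 1, 2, 4, 5, 8, 10, 20, 40.
Repeated squaring: 27^1 ≡ 27, 27^2 ≡ 32, 27^4 ≡ 40, 27^8 ≡ 1, 27^16 ≡ 1, 27^32 ≡ 1 (mod 41).
Test 27^d mod 41 for each divisor d in increasing order:
27^1 ≡ 27
27^2 ≡ 32
27^4 ≡ 40
27^5 = 27^4·27^1 ≡ 14
27^8 ≡ 1  ← first divisor giving 1
The order is 8.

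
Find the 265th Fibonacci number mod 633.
22

Matrix identity: Q^n = [[F_(n+1), F_n], [F_n, F_(n-1)]] with Q = [[1,1],[1,0]].
n = 265 = 100001001₂. Square-and-multiply, entries mod 633:
Q^1 = [[1,1],[1,0]]
Q^2 = (Q^1)² = [[2,1],[1,1]]
Q^4 = (Q^2)² = [[5,3],[3,2]]
Q^8 = (Q^4)² = [[34,21],[21,13]]
Q^16 = (Q^8)² = [[331,354],[354,610]]
Q^33 = (Q^16)²·Q = [[190,34],[34,156]]
Q^66 = (Q^33)² = [[542,370],[370,172]]
Q^132 = (Q^66)² = [[224,219],[219,5]]
Q^265 = (Q^132)²·Q = [[166,22],[22,144]]
F_265 mod 633 = Q^265[0][1] = 22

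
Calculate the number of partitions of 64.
1741630

p(n) counts ways to write n as a sum of positive integers (order ignored).
Euler's pentagonal recurrence: p(k) = p(k-1) + p(k-2) - p(k-5) - p(k-7) + p(k-12) + p(k-15) - ... (offsets j(3j∓1)/2, signs ++--, p(0)=1, p(<0)=0).
DP table for k = 0..63: p(0)=1, p(1)=1, p(2)=2, p(3)=3, p(4)=5, p(5)=7, p(6)=11, p(7)=15, p(8)=22, p(9)=30, p(10)=42, p(11)=56, p(12)=77, p(13)=101, p(14)=135, p(15)=176, p(16)=231, p(17)=297, p(18)=385, p(19)=490, p(20)=627, p(21)=792, p(22)=1002, p(23)=1255, p(24)=1575, p(25)=1958, p(26)=2436, p(27)=3010, p(28)=3718, p(29)=4565, p(30)=5604, p(31)=6842, p(32)=8349, p(33)=10143, p(34)=12310, p(35)=14883, p(36)=17977, p(37)=21637, p(38)=26015, p(39)=31185, p(40)=37338, p(41)=44583, p(42)=53174, p(43)=63261, p(44)=75175, p(45)=89134, p(46)=105558, p(47)=124754, p(48)=147273, p(49)=173525, p(50)=204226, p(51)=239943, p(52)=281589, p(53)=329931, p(54)=386155, p(55)=451276, p(56)=526823, p(57)=614154, p(58)=715220, p(59)=831820, p(60)=966467, p(61)=1121505, p(62)=1300156, p(63)=1505499.
Final step: p(64) = p(63) + p(62) - p(59) - p(57) + p(52) + p(49) - p(42) - p(38) + p(29) + p(24) - p(13) - p(7)
= 1505499 + 1300156 - 831820 - 614154 + 281589 + 173525 - 53174 - 26015 + 4565 + 1575 - 101 - 15
= 1741630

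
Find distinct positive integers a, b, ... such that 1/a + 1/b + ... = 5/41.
1/9 + 1/93 + 1/11439

Greedy algorithm:
5/41: ceiling(41/5) = 9, use 1/9
4/369: ceiling(369/4) = 93, use 1/93
1/11439: ceiling(11439/1) = 11439, use 1/11439
Result: 5/41 = 1/9 + 1/93 + 1/11439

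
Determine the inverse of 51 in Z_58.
33

gcd(51, 58) = 1, so the inverse exists.
Extended Euclidean algorithm on (58, 51):
58 = 1 × 51 + 7  ⟹  7 = (1)·58 + (-1)·51
51 = 7 × 7 + 2  ⟹  2 = (-7)·58 + (8)·51
7 = 3 × 2 + 1  ⟹  1 = (22)·58 + (-25)·51
So (-25)·51 ≡ 1 (mod 58), i.e. 51^(-1) ≡ -25 ≡ 33 (mod 58).
Check: 51 × 33 = 1683 ≡ 1 (mod 58)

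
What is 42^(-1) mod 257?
153

gcd(42, 257) = 1, so the inverse exists.
Extended Euclidean algorithm on (257, 42):
257 = 6 × 42 + 5  ⟹  5 = (1)·257 + (-6)·42
42 = 8 × 5 + 2  ⟹  2 = (-8)·257 + (49)·42
5 = 2 × 2 + 1  ⟹  1 = (17)·257 + (-104)·42
So (-104)·42 ≡ 1 (mod 257), i.e. 42^(-1) ≡ -104 ≡ 153 (mod 257).
Check: 42 × 153 = 6426 ≡ 1 (mod 257)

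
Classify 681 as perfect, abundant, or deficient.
deficient

Proper divisors of 681: sum = 1 + 3 + 227 = 231
Since 231 < 681, 681 is deficient.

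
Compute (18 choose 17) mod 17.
1

Using Lucas' theorem:
Write n=18 and k=17 in base 17:
n in base 17: [1, 1]
k in base 17: [1, 0]
C(18,17) mod 17 = ∏ C(n_i, k_i) mod 17
Digit binomials (mod 17): C(1,1) = 1; C(1,0) = 1
Product: 1 × 1 = 1 ≡ 1 (mod 17)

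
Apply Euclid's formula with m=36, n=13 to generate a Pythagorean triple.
(1127, 936, 1465)

Euclid's formula: a = m² - n², b = 2mn, c = m² + n²
m = 36, n = 13
a = 36² - 13² = 1296 - 169 = 1127
b = 2 × 36 × 13 = 936
c = 36² + 13² = 1296 + 169 = 1465
Verification: 1127² + 936² = 1270129 + 876096 = 2146225 = 1465² ✓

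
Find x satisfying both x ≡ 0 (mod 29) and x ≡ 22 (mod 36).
58

Using Chinese Remainder Theorem:
M = 29 × 36 = 1044
M1 = 36, M2 = 29
y1 = 36^(-1) mod 29 = 25
y2 = 29^(-1) mod 36 = 5
x = (0×36×25 + 22×29×5) mod 1044 = 58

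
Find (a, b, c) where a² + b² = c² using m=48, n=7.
(2255, 672, 2353)

Euclid's formula: a = m² - n², b = 2mn, c = m² + n²
m = 48, n = 7
a = 48² - 7² = 2304 - 49 = 2255
b = 2 × 48 × 7 = 672
c = 48² + 7² = 2304 + 49 = 2353
Verification: 2255² + 672² = 5085025 + 451584 = 5536609 = 2353² ✓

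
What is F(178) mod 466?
3

Matrix identity: Q^n = [[F_(n+1), F_n], [F_n, F_(n-1)]] with Q = [[1,1],[1,0]].
n = 178 = 10110010₂. Square-and-multiply, entries mod 466:
Q^1 = [[1,1],[1,0]]
Q^2 = (Q^1)² = [[2,1],[1,1]]
Q^5 = (Q^2)²·Q = [[8,5],[5,3]]
Q^11 = (Q^5)²·Q = [[144,89],[89,55]]
Q^22 = (Q^11)² = [[231,3],[3,228]]
Q^44 = (Q^22)² = [[246,445],[445,267]]
Q^89 = (Q^44)²·Q = [[322,377],[377,411]]
Q^178 = (Q^89)² = [[231,3],[3,228]]
F_178 mod 466 = Q^178[0][1] = 3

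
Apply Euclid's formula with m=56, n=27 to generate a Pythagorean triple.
(2407, 3024, 3865)

Euclid's formula: a = m² - n², b = 2mn, c = m² + n²
m = 56, n = 27
a = 56² - 27² = 3136 - 729 = 2407
b = 2 × 56 × 27 = 3024
c = 56² + 27² = 3136 + 729 = 3865
Verification: 2407² + 3024² = 5793649 + 9144576 = 14938225 = 3865² ✓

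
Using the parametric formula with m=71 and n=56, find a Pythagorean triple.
(1905, 7952, 8177)

Euclid's formula: a = m² - n², b = 2mn, c = m² + n²
m = 71, n = 56
a = 71² - 56² = 5041 - 3136 = 1905
b = 2 × 71 × 56 = 7952
c = 71² + 56² = 5041 + 3136 = 8177
Verification: 1905² + 7952² = 3629025 + 63234304 = 66863329 = 8177² ✓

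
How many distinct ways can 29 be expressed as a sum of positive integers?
4565

p(n) counts ways to write n as a sum of positive integers (order ignored).
Euler's pentagonal recurrence: p(k) = p(k-1) + p(k-2) - p(k-5) - p(k-7) + p(k-12) + p(k-15) - ... (offsets j(3j∓1)/2, signs ++--, p(0)=1, p(<0)=0).
DP table for k = 0..28: p(0)=1, p(1)=1, p(2)=2, p(3)=3, p(4)=5, p(5)=7, p(6)=11, p(7)=15, p(8)=22, p(9)=30, p(10)=42, p(11)=56, p(12)=77, p(13)=101, p(14)=135, p(15)=176, p(16)=231, p(17)=297, p(18)=385, p(19)=490, p(20)=627, p(21)=792, p(22)=1002, p(23)=1255, p(24)=1575, p(25)=1958, p(26)=2436, p(27)=3010, p(28)=3718.
Final step: p(29) = p(28) + p(27) - p(24) - p(22) + p(17) + p(14) - p(7) - p(3)
= 3718 + 3010 - 1575 - 1002 + 297 + 135 - 15 - 3
= 4565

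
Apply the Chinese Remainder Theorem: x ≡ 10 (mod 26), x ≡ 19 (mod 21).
166

Using Chinese Remainder Theorem:
M = 26 × 21 = 546
M1 = 21, M2 = 26
y1 = 21^(-1) mod 26 = 5
y2 = 26^(-1) mod 21 = 17
x = (10×21×5 + 19×26×17) mod 546 = 166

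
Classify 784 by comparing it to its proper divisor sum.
abundant

Proper divisors of 784: sum = 1 + 2 + 4 + 7 + 8 + 14 + 16 + 28 + 49 + 56 + 98 + 112 + 196 + 392 = 983
Since 983 > 784, 784 is abundant.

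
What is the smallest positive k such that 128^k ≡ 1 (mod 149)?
148

149 is prime, so ord(128) divides φ(149) = 148.
Divisors of 148: 1, 2, 4, 37, 74, 148.
Repeated squaring: 128^1 ≡ 128, 128^2 ≡ 143, 128^4 ≡ 36, 128^8 ≡ 104, 128^16 ≡ 88, 128^32 ≡ 145, 128^64 ≡ 16, 128^128 ≡ 107 (mod 149).
Test 128^d mod 149 for each divisor d in increasing order:
128^1 ≡ 128
128^2 ≡ 143
128^4 ≡ 36
128^37 = 128^32·128^4·128^1 ≡ 44
128^74 = 128^64·128^8·128^2 ≡ 148
128^148 = 128^128·128^16·128^4 ≡ 1  ← first divisor giving 1
The order is 148.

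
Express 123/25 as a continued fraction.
[4; 1, 11, 2]

Euclidean algorithm steps:
123 = 4 × 25 + 23
25 = 1 × 23 + 2
23 = 11 × 2 + 1
2 = 2 × 1 + 0
Continued fraction: [4; 1, 11, 2]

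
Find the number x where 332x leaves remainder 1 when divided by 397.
171

gcd(332, 397) = 1, so the inverse exists.
Extended Euclidean algorithm on (397, 332):
397 = 1 × 332 + 65  ⟹  65 = (1)·397 + (-1)·332
332 = 5 × 65 + 7  ⟹  7 = (-5)·397 + (6)·332
65 = 9 × 7 + 2  ⟹  2 = (46)·397 + (-55)·332
7 = 3 × 2 + 1  ⟹  1 = (-143)·397 + (171)·332
So (171)·332 ≡ 1 (mod 397), i.e. 332^(-1) ≡ 171 (mod 397).
Check: 332 × 171 = 56772 ≡ 1 (mod 397)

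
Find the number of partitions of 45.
89134

p(n) counts ways to write n as a sum of positive integers (order ignored).
Euler's pentagonal recurrence: p(k) = p(k-1) + p(k-2) - p(k-5) - p(k-7) + p(k-12) + p(k-15) - ... (offsets j(3j∓1)/2, signs ++--, p(0)=1, p(<0)=0).
DP table for k = 0..44: p(0)=1, p(1)=1, p(2)=2, p(3)=3, p(4)=5, p(5)=7, p(6)=11, p(7)=15, p(8)=22, p(9)=30, p(10)=42, p(11)=56, p(12)=77, p(13)=101, p(14)=135, p(15)=176, p(16)=231, p(17)=297, p(18)=385, p(19)=490, p(20)=627, p(21)=792, p(22)=1002, p(23)=1255, p(24)=1575, p(25)=1958, p(26)=2436, p(27)=3010, p(28)=3718, p(29)=4565, p(30)=5604, p(31)=6842, p(32)=8349, p(33)=10143, p(34)=12310, p(35)=14883, p(36)=17977, p(37)=21637, p(38)=26015, p(39)=31185, p(40)=37338, p(41)=44583, p(42)=53174, p(43)=63261, p(44)=75175.
Final step: p(45) = p(44) + p(43) - p(40) - p(38) + p(33) + p(30) - p(23) - p(19) + p(10) + p(5)
= 75175 + 63261 - 37338 - 26015 + 10143 + 5604 - 1255 - 490 + 42 + 7
= 89134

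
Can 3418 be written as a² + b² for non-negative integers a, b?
13² + 57² (a=13, b=57)

Factorization: 3418 = 2 × 1709
By Fermat: n is sum of two squares iff every prime p ≡ 3 (mod 4) appears to even power.
All primes ≡ 3 (mod 4) appear to even power.
Search a = 0, 1, 2, … for 3418 - a² a perfect square: first hit at a = 13: 3418 - 169 = 3249 = 57².
3418 = 13² + 57² = 169 + 3249 ✓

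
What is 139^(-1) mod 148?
115

gcd(139, 148) = 1, so the inverse exists.
Extended Euclidean algorithm on (148, 139):
148 = 1 × 139 + 9  ⟹  9 = (1)·148 + (-1)·139
139 = 15 × 9 + 4  ⟹  4 = (-15)·148 + (16)·139
9 = 2 × 4 + 1  ⟹  1 = (31)·148 + (-33)·139
So (-33)·139 ≡ 1 (mod 148), i.e. 139^(-1) ≡ -33 ≡ 115 (mod 148).
Check: 139 × 115 = 15985 ≡ 1 (mod 148)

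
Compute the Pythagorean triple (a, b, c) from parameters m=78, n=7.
(6035, 1092, 6133)

Euclid's formula: a = m² - n², b = 2mn, c = m² + n²
m = 78, n = 7
a = 78² - 7² = 6084 - 49 = 6035
b = 2 × 78 × 7 = 1092
c = 78² + 7² = 6084 + 49 = 6133
Verification: 6035² + 1092² = 36421225 + 1192464 = 37613689 = 6133² ✓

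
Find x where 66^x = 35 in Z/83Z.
57

Baby-step giant-step with step n = ⌈√83⌉ = 10.
Baby steps 66^j mod 83 (j:value) for j=0..9: 0:1, 1:66, 2:40, 3:67, 4:23, 5:24, 6:7, 7:47, 8:31, 9:54.
Giant-step multiplier: 66^(-10) ≡ 66^(82-10) = 66^72 ≡ 33 (mod 83).
Giant steps γ_i = 35·33^i mod 83: γ_0=35, γ_1=76, γ_2=18, γ_3=13, γ_4=14, γ_5=47 (in table at j=7).
x = i·n + j = 5·10 + 7 = 57.
Check: 66^57 ≡ 35 (mod 83).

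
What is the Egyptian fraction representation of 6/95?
1/16 + 1/1520

Greedy algorithm:
6/95: ceiling(95/6) = 16, use 1/16
1/1520: ceiling(1520/1) = 1520, use 1/1520
Result: 6/95 = 1/16 + 1/1520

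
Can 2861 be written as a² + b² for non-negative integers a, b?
19² + 50² (a=19, b=50)

Factorization: 2861 = 2861
By Fermat: n is sum of two squares iff every prime p ≡ 3 (mod 4) appears to even power.
All primes ≡ 3 (mod 4) appear to even power.
Search a = 0, 1, 2, … for 2861 - a² a perfect square: first hit at a = 19: 2861 - 361 = 2500 = 50².
2861 = 19² + 50² = 361 + 2500 ✓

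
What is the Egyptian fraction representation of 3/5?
1/2 + 1/10

Greedy algorithm:
3/5: ceiling(5/3) = 2, use 1/2
1/10: ceiling(10/1) = 10, use 1/10
Result: 3/5 = 1/2 + 1/10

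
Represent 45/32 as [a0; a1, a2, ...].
[1; 2, 2, 6]

Euclidean algorithm steps:
45 = 1 × 32 + 13
32 = 2 × 13 + 6
13 = 2 × 6 + 1
6 = 6 × 1 + 0
Continued fraction: [1; 2, 2, 6]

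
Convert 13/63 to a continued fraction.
[0; 4, 1, 5, 2]

Euclidean algorithm steps:
13 = 0 × 63 + 13
63 = 4 × 13 + 11
13 = 1 × 11 + 2
11 = 5 × 2 + 1
2 = 2 × 1 + 0
Continued fraction: [0; 4, 1, 5, 2]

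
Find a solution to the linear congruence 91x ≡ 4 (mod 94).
x ≡ 30 (mod 94)

gcd(91, 94) = 1, which divides 4, so solutions exist.
Find 91^(-1) mod 94 by the extended Euclidean algorithm:
94 = 1 × 91 + 3  ⟹  3 = (1)·94 + (-1)·91
91 = 30 × 3 + 1  ⟹  1 = (-30)·94 + (31)·91
So (31)·91 ≡ 1 (mod 94), i.e. 91^(-1) ≡ 31 (mod 94).
x ≡ 31 × 4 = 124 ≡ 30 (mod 94).
Check: 91 × 30 = 2730 ≡ 4 (mod 94).
Unique solution: x ≡ 30 (mod 94)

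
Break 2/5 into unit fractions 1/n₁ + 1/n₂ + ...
1/3 + 1/15

Greedy algorithm:
2/5: ceiling(5/2) = 3, use 1/3
1/15: ceiling(15/1) = 15, use 1/15
Result: 2/5 = 1/3 + 1/15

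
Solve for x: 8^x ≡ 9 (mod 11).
2

Baby-step giant-step with step n = ⌈√11⌉ = 4.
Baby steps 8^j mod 11 (j:value) for j=0..3: 0:1, 1:8, 2:9, 3:6.
h = 9 is already in the table at j=2, so x = 2.
Check: 8^2 ≡ 9 (mod 11).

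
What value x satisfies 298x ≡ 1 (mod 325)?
12

gcd(298, 325) = 1, so the inverse exists.
Extended Euclidean algorithm on (325, 298):
325 = 1 × 298 + 27  ⟹  27 = (1)·325 + (-1)·298
298 = 11 × 27 + 1  ⟹  1 = (-11)·325 + (12)·298
So (12)·298 ≡ 1 (mod 325), i.e. 298^(-1) ≡ 12 (mod 325).
Check: 298 × 12 = 3576 ≡ 1 (mod 325)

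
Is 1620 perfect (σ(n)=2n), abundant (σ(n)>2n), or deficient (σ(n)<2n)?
abundant

Proper divisors of 1620: sum = 1 + 2 + 3 + 4 + 5 + 6 + 9 + 10 + ... + 324 + 405 + 540 + 810 (29 divisors) = 3462
Since 3462 > 1620, 1620 is abundant.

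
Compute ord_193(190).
16

193 is prime, so ord(190) divides φ(193) = 192.
Divisors of 192: 1, 2, 3, 4, 6, 8, 12, 16, 24, 32, 48, 64, 96, 192.
Repeated squaring: 190^1 ≡ 190, 190^2 ≡ 9, 190^4 ≡ 81, 190^8 ≡ 192, 190^16 ≡ 1, 190^32 ≡ 1, 190^64 ≡ 1, 190^128 ≡ 1 (mod 193).
Test 190^d mod 193 for each divisor d in increasing order:
190^1 ≡ 190
190^2 ≡ 9
190^3 = 190^2·190^1 ≡ 166
190^4 ≡ 81
190^6 = 190^4·190^2 ≡ 150
190^8 ≡ 192
190^12 = 190^8·190^4 ≡ 112
190^16 ≡ 1  ← first divisor giving 1
The order is 16.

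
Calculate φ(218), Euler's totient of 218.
108

218 = 2 × 109
φ(n) = n × ∏(1 - 1/p) for each prime p dividing n
φ(218) = 218 × (1 - 1/2) × (1 - 1/109) = 108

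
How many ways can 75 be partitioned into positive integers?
8118264

p(n) counts ways to write n as a sum of positive integers (order ignored).
Euler's pentagonal recurrence: p(k) = p(k-1) + p(k-2) - p(k-5) - p(k-7) + p(k-12) + p(k-15) - ... (offsets j(3j∓1)/2, signs ++--, p(0)=1, p(<0)=0).
DP table for k = 0..74: p(0)=1, p(1)=1, p(2)=2, p(3)=3, p(4)=5, p(5)=7, p(6)=11, p(7)=15, p(8)=22, p(9)=30, p(10)=42, p(11)=56, p(12)=77, p(13)=101, p(14)=135, p(15)=176, p(16)=231, p(17)=297, p(18)=385, p(19)=490, p(20)=627, p(21)=792, p(22)=1002, p(23)=1255, p(24)=1575, p(25)=1958, p(26)=2436, p(27)=3010, p(28)=3718, p(29)=4565, p(30)=5604, p(31)=6842, p(32)=8349, p(33)=10143, p(34)=12310, p(35)=14883, p(36)=17977, p(37)=21637, p(38)=26015, p(39)=31185, p(40)=37338, p(41)=44583, p(42)=53174, p(43)=63261, p(44)=75175, p(45)=89134, p(46)=105558, p(47)=124754, p(48)=147273, p(49)=173525, p(50)=204226, p(51)=239943, p(52)=281589, p(53)=329931, p(54)=386155, p(55)=451276, p(56)=526823, p(57)=614154, p(58)=715220, p(59)=831820, p(60)=966467, p(61)=1121505, p(62)=1300156, p(63)=1505499, p(64)=1741630, p(65)=2012558, p(66)=2323520, p(67)=2679689, p(68)=3087735, p(69)=3554345, p(70)=4087968, p(71)=4697205, p(72)=5392783, p(73)=6185689, p(74)=7089500.
Final step: p(75) = p(74) + p(73) - p(70) - p(68) + p(63) + p(60) - p(53) - p(49) + p(40) + p(35) - p(24) - p(18) + p(5)
= 7089500 + 6185689 - 4087968 - 3087735 + 1505499 + 966467 - 329931 - 173525 + 37338 + 14883 - 1575 - 385 + 7
= 8118264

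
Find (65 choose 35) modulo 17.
8

Using Lucas' theorem:
Write n=65 and k=35 in base 17:
n in base 17: [3, 14]
k in base 17: [2, 1]
C(65,35) mod 17 = ∏ C(n_i, k_i) mod 17
Digit binomials (mod 17): C(3,2) = 3; C(14,1) = 14
Product: 3 × 14 = 42 ≡ 8 (mod 17)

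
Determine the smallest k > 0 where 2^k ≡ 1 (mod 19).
18

19 is prime, so ord(2) divides φ(19) = 18.
Divisors of 18: 1, 2, 3, 6, 9, 18.
Repeated squaring: 2^1 ≡ 2, 2^2 ≡ 4, 2^4 ≡ 16, 2^8 ≡ 9, 2^16 ≡ 5 (mod 19).
Test 2^d mod 19 for each divisor d in increasing order:
2^1 ≡ 2
2^2 ≡ 4
2^3 = 2^2·2^1 ≡ 8
2^6 = 2^4·2^2 ≡ 7
2^9 = 2^8·2^1 ≡ 18
2^18 = 2^16·2^2 ≡ 1  ← first divisor giving 1
The order is 18.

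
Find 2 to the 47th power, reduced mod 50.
28

Repeated squaring. Binary of 47 = 101111.
2^1 ≡ 2 (mod 50); 2^2 ≡ 4 (mod 50); 2^4 ≡ 16 (mod 50); 2^8 ≡ 6 (mod 50); 2^16 ≡ 36 (mod 50); 2^32 ≡ 46 (mod 50)
2^47 = 2^1 × 2^2 × 2^4 × 2^8 × 2^32 ≡ 28 (mod 50)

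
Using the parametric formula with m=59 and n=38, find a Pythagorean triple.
(2037, 4484, 4925)

Euclid's formula: a = m² - n², b = 2mn, c = m² + n²
m = 59, n = 38
a = 59² - 38² = 3481 - 1444 = 2037
b = 2 × 59 × 38 = 4484
c = 59² + 38² = 3481 + 1444 = 4925
Verification: 2037² + 4484² = 4149369 + 20106256 = 24255625 = 4925² ✓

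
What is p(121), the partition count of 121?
2056148051

p(n) counts ways to write n as a sum of positive integers (order ignored).
Euler's pentagonal recurrence: p(k) = p(k-1) + p(k-2) - p(k-5) - p(k-7) + p(k-12) + p(k-15) - ... (offsets j(3j∓1)/2, signs ++--, p(0)=1, p(<0)=0).
DP table for k = 0..120: p(0)=1, p(1)=1, p(2)=2, p(3)=3, p(4)=5, p(5)=7, p(6)=11, p(7)=15, p(8)=22, p(9)=30, p(10)=42, p(11)=56, p(12)=77, p(13)=101, p(14)=135, p(15)=176, p(16)=231, p(17)=297, p(18)=385, p(19)=490, p(20)=627, p(21)=792, p(22)=1002, p(23)=1255, p(24)=1575, p(25)=1958, p(26)=2436, p(27)=3010, p(28)=3718, p(29)=4565, p(30)=5604, p(31)=6842, p(32)=8349, p(33)=10143, p(34)=12310, p(35)=14883, p(36)=17977, p(37)=21637, p(38)=26015, p(39)=31185, p(40)=37338, p(41)=44583, p(42)=53174, p(43)=63261, p(44)=75175, p(45)=89134, p(46)=105558, p(47)=124754, p(48)=147273, p(49)=173525, p(50)=204226, p(51)=239943, p(52)=281589, p(53)=329931, p(54)=386155, p(55)=451276, p(56)=526823, p(57)=614154, p(58)=715220, p(59)=831820, p(60)=966467, p(61)=1121505, p(62)=1300156, p(63)=1505499, p(64)=1741630, p(65)=2012558, p(66)=2323520, p(67)=2679689, p(68)=3087735, p(69)=3554345, p(70)=4087968, p(71)=4697205, p(72)=5392783, p(73)=6185689, p(74)=7089500, p(75)=8118264, p(76)=9289091, p(77)=10619863, p(78)=12132164, p(79)=13848650, p(80)=15796476, p(81)=18004327, p(82)=20506255, p(83)=23338469, p(84)=26543660, p(85)=30167357, p(86)=34262962, p(87)=38887673, p(88)=44108109, p(89)=49995925, p(90)=56634173, p(91)=64112359, p(92)=72533807, p(93)=82010177, p(94)=92669720, p(95)=104651419, p(96)=118114304, p(97)=133230930, p(98)=150198136, p(99)=169229875, p(100)=190569292, p(101)=214481126, p(102)=241265379, p(103)=271248950, p(104)=304801365, p(105)=342325709, p(106)=384276336, p(107)=431149389, p(108)=483502844, p(109)=541946240, p(110)=607163746, p(111)=679903203, p(112)=761002156, p(113)=851376628, p(114)=952050665, p(115)=1064144451, p(116)=1188908248, p(117)=1327710076, p(118)=1482074143, p(119)=1653668665, p(120)=1844349560.
Final step: p(121) = p(120) + p(119) - p(116) - p(114) + p(109) + p(106) - p(99) - p(95) + p(86) + p(81) - p(70) - p(64) + p(51) + p(44) - p(29) - p(21) + p(4)
= 1844349560 + 1653668665 - 1188908248 - 952050665 + 541946240 + 384276336 - 169229875 - 104651419 + 34262962 + 18004327 - 4087968 - 1741630 + 239943 + 75175 - 4565 - 792 + 5
= 2056148051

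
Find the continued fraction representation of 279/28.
[9; 1, 27]

Euclidean algorithm steps:
279 = 9 × 28 + 27
28 = 1 × 27 + 1
27 = 27 × 1 + 0
Continued fraction: [9; 1, 27]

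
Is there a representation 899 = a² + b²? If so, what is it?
Not possible

Factorization: 899 = 29 × 31
By Fermat: n is sum of two squares iff every prime p ≡ 3 (mod 4) appears to even power.
Prime(s) ≡ 3 (mod 4) with odd exponent: [(31, 1)]
Therefore 899 cannot be expressed as a² + b².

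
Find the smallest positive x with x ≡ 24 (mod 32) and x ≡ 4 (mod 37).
152

Using Chinese Remainder Theorem:
M = 32 × 37 = 1184
M1 = 37, M2 = 32
y1 = 37^(-1) mod 32 = 13
y2 = 32^(-1) mod 37 = 22
x = (24×37×13 + 4×32×22) mod 1184 = 152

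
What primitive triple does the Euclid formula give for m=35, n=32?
(201, 2240, 2249)

Euclid's formula: a = m² - n², b = 2mn, c = m² + n²
m = 35, n = 32
a = 35² - 32² = 1225 - 1024 = 201
b = 2 × 35 × 32 = 2240
c = 35² + 32² = 1225 + 1024 = 2249
Verification: 201² + 2240² = 40401 + 5017600 = 5058001 = 2249² ✓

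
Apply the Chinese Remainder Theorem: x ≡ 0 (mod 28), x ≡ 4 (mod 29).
700

Using Chinese Remainder Theorem:
M = 28 × 29 = 812
M1 = 29, M2 = 28
y1 = 29^(-1) mod 28 = 1
y2 = 28^(-1) mod 29 = 28
x = (0×29×1 + 4×28×28) mod 812 = 700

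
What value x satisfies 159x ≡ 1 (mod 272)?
207

gcd(159, 272) = 1, so the inverse exists.
Extended Euclidean algorithm on (272, 159):
272 = 1 × 159 + 113  ⟹  113 = (1)·272 + (-1)·159
159 = 1 × 113 + 46  ⟹  46 = (-1)·272 + (2)·159
113 = 2 × 46 + 21  ⟹  21 = (3)·272 + (-5)·159
46 = 2 × 21 + 4  ⟹  4 = (-7)·272 + (12)·159
21 = 5 × 4 + 1  ⟹  1 = (38)·272 + (-65)·159
So (-65)·159 ≡ 1 (mod 272), i.e. 159^(-1) ≡ -65 ≡ 207 (mod 272).
Check: 159 × 207 = 32913 ≡ 1 (mod 272)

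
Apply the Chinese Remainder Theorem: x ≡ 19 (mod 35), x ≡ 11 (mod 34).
929

Using Chinese Remainder Theorem:
M = 35 × 34 = 1190
M1 = 34, M2 = 35
y1 = 34^(-1) mod 35 = 34
y2 = 35^(-1) mod 34 = 1
x = (19×34×34 + 11×35×1) mod 1190 = 929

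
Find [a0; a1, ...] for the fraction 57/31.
[1; 1, 5, 5]

Euclidean algorithm steps:
57 = 1 × 31 + 26
31 = 1 × 26 + 5
26 = 5 × 5 + 1
5 = 5 × 1 + 0
Continued fraction: [1; 1, 5, 5]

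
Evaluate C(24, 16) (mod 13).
9

Using Lucas' theorem:
Write n=24 and k=16 in base 13:
n in base 13: [1, 11]
k in base 13: [1, 3]
C(24,16) mod 13 = ∏ C(n_i, k_i) mod 13
Digit binomials (mod 13): C(1,1) = 1; C(11,3) = 165 ≡ 9
Product: 1 × 9 = 9 ≡ 9 (mod 13)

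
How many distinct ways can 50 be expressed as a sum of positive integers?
204226

p(n) counts ways to write n as a sum of positive integers (order ignored).
Euler's pentagonal recurrence: p(k) = p(k-1) + p(k-2) - p(k-5) - p(k-7) + p(k-12) + p(k-15) - ... (offsets j(3j∓1)/2, signs ++--, p(0)=1, p(<0)=0).
DP table for k = 0..49: p(0)=1, p(1)=1, p(2)=2, p(3)=3, p(4)=5, p(5)=7, p(6)=11, p(7)=15, p(8)=22, p(9)=30, p(10)=42, p(11)=56, p(12)=77, p(13)=101, p(14)=135, p(15)=176, p(16)=231, p(17)=297, p(18)=385, p(19)=490, p(20)=627, p(21)=792, p(22)=1002, p(23)=1255, p(24)=1575, p(25)=1958, p(26)=2436, p(27)=3010, p(28)=3718, p(29)=4565, p(30)=5604, p(31)=6842, p(32)=8349, p(33)=10143, p(34)=12310, p(35)=14883, p(36)=17977, p(37)=21637, p(38)=26015, p(39)=31185, p(40)=37338, p(41)=44583, p(42)=53174, p(43)=63261, p(44)=75175, p(45)=89134, p(46)=105558, p(47)=124754, p(48)=147273, p(49)=173525.
Final step: p(50) = p(49) + p(48) - p(45) - p(43) + p(38) + p(35) - p(28) - p(24) + p(15) + p(10)
= 173525 + 147273 - 89134 - 63261 + 26015 + 14883 - 3718 - 1575 + 176 + 42
= 204226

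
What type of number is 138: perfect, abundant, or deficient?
abundant

Proper divisors of 138: sum = 1 + 2 + 3 + 6 + 23 + 46 + 69 = 150
Since 150 > 138, 138 is abundant.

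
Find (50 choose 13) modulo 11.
5

Using Lucas' theorem:
Write n=50 and k=13 in base 11:
n in base 11: [4, 6]
k in base 11: [1, 2]
C(50,13) mod 11 = ∏ C(n_i, k_i) mod 11
Digit binomials (mod 11): C(4,1) = 4; C(6,2) = 15 ≡ 4
Product: 4 × 4 = 16 ≡ 5 (mod 11)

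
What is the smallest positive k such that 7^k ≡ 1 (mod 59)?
29

59 is prime, so ord(7) divides φ(59) = 58.
Divisors of 58: 1, 2, 29, 58.
Repeated squaring: 7^1 ≡ 7, 7^2 ≡ 49, 7^4 ≡ 41, 7^8 ≡ 29, 7^16 ≡ 15, 7^32 ≡ 48 (mod 59).
Test 7^d mod 59 for each divisor d in increasing order:
7^1 ≡ 7
7^2 ≡ 49
7^29 = 7^16·7^8·7^4·7^1 ≡ 1  ← first divisor giving 1
The order is 29.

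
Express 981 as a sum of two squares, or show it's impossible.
9² + 30² (a=9, b=30)

Factorization: 981 = 3^2 × 109
By Fermat: n is sum of two squares iff every prime p ≡ 3 (mod 4) appears to even power.
All primes ≡ 3 (mod 4) appear to even power.
Search a = 0, 1, 2, … for 981 - a² a perfect square: first hit at a = 9: 981 - 81 = 900 = 30².
981 = 9² + 30² = 81 + 900 ✓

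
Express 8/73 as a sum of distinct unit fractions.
1/10 + 1/105 + 1/15330

Greedy algorithm:
8/73: ceiling(73/8) = 10, use 1/10
7/730: ceiling(730/7) = 105, use 1/105
1/15330: ceiling(15330/1) = 15330, use 1/15330
Result: 8/73 = 1/10 + 1/105 + 1/15330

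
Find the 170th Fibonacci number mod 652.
481

Matrix identity: Q^n = [[F_(n+1), F_n], [F_n, F_(n-1)]] with Q = [[1,1],[1,0]].
n = 170 = 10101010₂. Square-and-multiply, entries mod 652:
Q^1 = [[1,1],[1,0]]
Q^2 = (Q^1)² = [[2,1],[1,1]]
Q^5 = (Q^2)²·Q = [[8,5],[5,3]]
Q^10 = (Q^5)² = [[89,55],[55,34]]
Q^21 = (Q^10)²·Q = [[107,514],[514,245]]
Q^42 = (Q^21)² = [[501,324],[324,177]]
Q^85 = (Q^42)²·Q = [[585,637],[637,600]]
Q^170 = (Q^85)² = [[150,481],[481,321]]
F_170 mod 652 = Q^170[0][1] = 481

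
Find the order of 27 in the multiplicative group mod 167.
83

167 is prime, so ord(27) divides φ(167) = 166.
Divisors of 166: 1, 2, 83, 166.
Repeated squaring: 27^1 ≡ 27, 27^2 ≡ 61, 27^4 ≡ 47, 27^8 ≡ 38, 27^16 ≡ 108, 27^32 ≡ 141, 27^64 ≡ 8, 27^128 ≡ 64 (mod 167).
Test 27^d mod 167 for each divisor d in increasing order:
27^1 ≡ 27
27^2 ≡ 61
27^83 = 27^64·27^16·27^2·27^1 ≡ 1  ← first divisor giving 1
The order is 83.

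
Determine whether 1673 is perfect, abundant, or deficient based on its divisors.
deficient

Proper divisors of 1673: sum = 1 + 7 + 239 = 247
Since 247 < 1673, 1673 is deficient.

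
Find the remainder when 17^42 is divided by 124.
33

Repeated squaring. Binary of 42 = 101010.
17^1 ≡ 17 (mod 124); 17^2 ≡ 41 (mod 124); 17^4 ≡ 69 (mod 124); 17^8 ≡ 49 (mod 124); 17^16 ≡ 45 (mod 124); 17^32 ≡ 41 (mod 124)
17^42 = 17^2 × 17^8 × 17^32 ≡ 33 (mod 124)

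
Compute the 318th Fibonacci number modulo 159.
98

Matrix identity: Q^n = [[F_(n+1), F_n], [F_n, F_(n-1)]] with Q = [[1,1],[1,0]].
n = 318 = 100111110₂. Square-and-multiply, entries mod 159:
Q^1 = [[1,1],[1,0]]
Q^2 = (Q^1)² = [[2,1],[1,1]]
Q^4 = (Q^2)² = [[5,3],[3,2]]
Q^9 = (Q^4)²·Q = [[55,34],[34,21]]
Q^19 = (Q^9)²·Q = [[87,47],[47,40]]
Q^39 = (Q^19)²·Q = [[6,79],[79,86]]
Q^79 = (Q^39)²·Q = [[30,76],[76,113]]
Q^159 = (Q^79)²·Q = [[54,157],[157,56]]
Q^318 = (Q^159)² = [[58,98],[98,119]]
F_318 mod 159 = Q^318[0][1] = 98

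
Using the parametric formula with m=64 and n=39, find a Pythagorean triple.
(2575, 4992, 5617)

Euclid's formula: a = m² - n², b = 2mn, c = m² + n²
m = 64, n = 39
a = 64² - 39² = 4096 - 1521 = 2575
b = 2 × 64 × 39 = 4992
c = 64² + 39² = 4096 + 1521 = 5617
Verification: 2575² + 4992² = 6630625 + 24920064 = 31550689 = 5617² ✓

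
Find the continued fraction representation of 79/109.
[0; 1, 2, 1, 1, 1, 2, 1, 2]

Euclidean algorithm steps:
79 = 0 × 109 + 79
109 = 1 × 79 + 30
79 = 2 × 30 + 19
30 = 1 × 19 + 11
19 = 1 × 11 + 8
11 = 1 × 8 + 3
8 = 2 × 3 + 2
3 = 1 × 2 + 1
2 = 2 × 1 + 0
Continued fraction: [0; 1, 2, 1, 1, 1, 2, 1, 2]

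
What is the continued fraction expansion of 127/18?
[7; 18]

Euclidean algorithm steps:
127 = 7 × 18 + 1
18 = 18 × 1 + 0
Continued fraction: [7; 18]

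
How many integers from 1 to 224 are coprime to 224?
96

224 = 2^5 × 7
φ(n) = n × ∏(1 - 1/p) for each prime p dividing n
φ(224) = 224 × (1 - 1/2) × (1 - 1/7) = 96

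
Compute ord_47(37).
23

47 is prime, so ord(37) divides φ(47) = 46.
Divisors of 46: 1, 2, 23, 46.
Repeated squaring: 37^1 ≡ 37, 37^2 ≡ 6, 37^4 ≡ 36, 37^8 ≡ 27, 37^16 ≡ 24, 37^32 ≡ 12 (mod 47).
Test 37^d mod 47 for each divisor d in increasing order:
37^1 ≡ 37
37^2 ≡ 6
37^23 = 37^16·37^4·37^2·37^1 ≡ 1  ← first divisor giving 1
The order is 23.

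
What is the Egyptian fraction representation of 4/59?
1/15 + 1/885

Greedy algorithm:
4/59: ceiling(59/4) = 15, use 1/15
1/885: ceiling(885/1) = 885, use 1/885
Result: 4/59 = 1/15 + 1/885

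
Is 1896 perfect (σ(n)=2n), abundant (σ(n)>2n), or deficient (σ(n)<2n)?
abundant

Proper divisors of 1896: sum = 1 + 2 + 3 + 4 + 6 + 8 + 12 + 24 + 79 + 158 + 237 + 316 + 474 + 632 + 948 = 2904
Since 2904 > 1896, 1896 is abundant.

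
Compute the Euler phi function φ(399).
216

399 = 3 × 7 × 19
φ(n) = n × ∏(1 - 1/p) for each prime p dividing n
φ(399) = 399 × (1 - 1/3) × (1 - 1/7) × (1 - 1/19) = 216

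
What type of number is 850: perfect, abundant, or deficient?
deficient

Proper divisors of 850: sum = 1 + 2 + 5 + 10 + 17 + 25 + 34 + 50 + 85 + 170 + 425 = 824
Since 824 < 850, 850 is deficient.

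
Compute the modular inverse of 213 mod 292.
85

gcd(213, 292) = 1, so the inverse exists.
Extended Euclidean algorithm on (292, 213):
292 = 1 × 213 + 79  ⟹  79 = (1)·292 + (-1)·213
213 = 2 × 79 + 55  ⟹  55 = (-2)·292 + (3)·213
79 = 1 × 55 + 24  ⟹  24 = (3)·292 + (-4)·213
55 = 2 × 24 + 7  ⟹  7 = (-8)·292 + (11)·213
24 = 3 × 7 + 3  ⟹  3 = (27)·292 + (-37)·213
7 = 2 × 3 + 1  ⟹  1 = (-62)·292 + (85)·213
So (85)·213 ≡ 1 (mod 292), i.e. 213^(-1) ≡ 85 (mod 292).
Check: 213 × 85 = 18105 ≡ 1 (mod 292)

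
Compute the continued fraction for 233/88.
[2; 1, 1, 1, 5, 5]

Euclidean algorithm steps:
233 = 2 × 88 + 57
88 = 1 × 57 + 31
57 = 1 × 31 + 26
31 = 1 × 26 + 5
26 = 5 × 5 + 1
5 = 5 × 1 + 0
Continued fraction: [2; 1, 1, 1, 5, 5]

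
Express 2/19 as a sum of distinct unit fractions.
1/10 + 1/190

Greedy algorithm:
2/19: ceiling(19/2) = 10, use 1/10
1/190: ceiling(190/1) = 190, use 1/190
Result: 2/19 = 1/10 + 1/190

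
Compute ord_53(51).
52

53 is prime, so ord(51) divides φ(53) = 52.
Divisors of 52: 1, 2, 4, 13, 26, 52.
Repeated squaring: 51^1 ≡ 51, 51^2 ≡ 4, 51^4 ≡ 16, 51^8 ≡ 44, 51^16 ≡ 28, 51^32 ≡ 42 (mod 53).
Test 51^d mod 53 for each divisor d in increasing order:
51^1 ≡ 51
51^2 ≡ 4
51^4 ≡ 16
51^13 = 51^8·51^4·51^1 ≡ 23
51^26 = 51^16·51^8·51^2 ≡ 52
51^52 = 51^32·51^16·51^4 ≡ 1  ← first divisor giving 1
The order is 52.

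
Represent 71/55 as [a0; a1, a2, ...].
[1; 3, 2, 3, 2]

Euclidean algorithm steps:
71 = 1 × 55 + 16
55 = 3 × 16 + 7
16 = 2 × 7 + 2
7 = 3 × 2 + 1
2 = 2 × 1 + 0
Continued fraction: [1; 3, 2, 3, 2]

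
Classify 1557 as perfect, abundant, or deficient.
deficient

Proper divisors of 1557: sum = 1 + 3 + 9 + 173 + 519 = 705
Since 705 < 1557, 1557 is deficient.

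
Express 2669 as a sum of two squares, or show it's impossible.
13² + 50² (a=13, b=50)

Factorization: 2669 = 17 × 157
By Fermat: n is sum of two squares iff every prime p ≡ 3 (mod 4) appears to even power.
All primes ≡ 3 (mod 4) appear to even power.
Search a = 0, 1, 2, … for 2669 - a² a perfect square: first hit at a = 13: 2669 - 169 = 2500 = 50².
2669 = 13² + 50² = 169 + 2500 ✓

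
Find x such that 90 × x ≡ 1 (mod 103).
95

gcd(90, 103) = 1, so the inverse exists.
Extended Euclidean algorithm on (103, 90):
103 = 1 × 90 + 13  ⟹  13 = (1)·103 + (-1)·90
90 = 6 × 13 + 12  ⟹  12 = (-6)·103 + (7)·90
13 = 1 × 12 + 1  ⟹  1 = (7)·103 + (-8)·90
So (-8)·90 ≡ 1 (mod 103), i.e. 90^(-1) ≡ -8 ≡ 95 (mod 103).
Check: 90 × 95 = 8550 ≡ 1 (mod 103)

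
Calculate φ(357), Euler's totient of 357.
192

357 = 3 × 7 × 17
φ(n) = n × ∏(1 - 1/p) for each prime p dividing n
φ(357) = 357 × (1 - 1/3) × (1 - 1/7) × (1 - 1/17) = 192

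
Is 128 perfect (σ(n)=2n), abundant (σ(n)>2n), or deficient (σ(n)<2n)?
deficient

Proper divisors of 128: sum = 1 + 2 + 4 + 8 + 16 + 32 + 64 = 127
Since 127 < 128, 128 is deficient.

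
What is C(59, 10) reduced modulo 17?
0

Using Lucas' theorem:
Write n=59 and k=10 in base 17:
n in base 17: [3, 8]
k in base 17: [0, 10]
C(59,10) mod 17 = ∏ C(n_i, k_i) mod 17
Digit binomials (mod 17): C(3,0) = 1; C(8,10) = 0 (k_i > n_i)
Product: 1 × 0 = 0 ≡ 0 (mod 17)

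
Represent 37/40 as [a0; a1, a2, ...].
[0; 1, 12, 3]

Euclidean algorithm steps:
37 = 0 × 40 + 37
40 = 1 × 37 + 3
37 = 12 × 3 + 1
3 = 3 × 1 + 0
Continued fraction: [0; 1, 12, 3]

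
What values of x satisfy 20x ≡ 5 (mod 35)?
x ≡ 2 (mod 7)

gcd(20, 35) = 5, which divides 5, so solutions exist.
Divide through by 5: 4x ≡ 1 (mod 7).
Find 4^(-1) mod 7 by the extended Euclidean algorithm:
7 = 1 × 4 + 3  ⟹  3 = (1)·7 + (-1)·4
4 = 1 × 3 + 1  ⟹  1 = (-1)·7 + (2)·4
So (2)·4 ≡ 1 (mod 7), i.e. 4^(-1) ≡ 2 (mod 7).
x ≡ 2 × 1 = 2 ≡ 2 (mod 7).
Check: 20 × 2 = 40 ≡ 5 (mod 35).
x ≡ 2 (mod 7), giving 5 solutions mod 35.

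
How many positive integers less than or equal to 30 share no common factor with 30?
8

30 = 2 × 3 × 5
φ(n) = n × ∏(1 - 1/p) for each prime p dividing n
φ(30) = 30 × (1 - 1/2) × (1 - 1/3) × (1 - 1/5) = 8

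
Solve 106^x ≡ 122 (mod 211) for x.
6

Baby-step giant-step with step n = ⌈√211⌉ = 15.
Baby steps 106^j mod 211 (j:value) for j=0..14: 0:1, 1:106, 2:53, 3:132, 4:66, 5:33, 6:122, 7:61, 8:136, 9:68, 10:34, 11:17, 12:114, 13:57, 14:134.
h = 122 is already in the table at j=6, so x = 6.
Check: 106^6 ≡ 122 (mod 211).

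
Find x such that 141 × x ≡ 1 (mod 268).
249

gcd(141, 268) = 1, so the inverse exists.
Extended Euclidean algorithm on (268, 141):
268 = 1 × 141 + 127  ⟹  127 = (1)·268 + (-1)·141
141 = 1 × 127 + 14  ⟹  14 = (-1)·268 + (2)·141
127 = 9 × 14 + 1  ⟹  1 = (10)·268 + (-19)·141
So (-19)·141 ≡ 1 (mod 268), i.e. 141^(-1) ≡ -19 ≡ 249 (mod 268).
Check: 141 × 249 = 35109 ≡ 1 (mod 268)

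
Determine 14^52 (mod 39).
1

Repeated squaring. Binary of 52 = 110100.
14^1 ≡ 14 (mod 39); 14^2 ≡ 1 (mod 39); 14^4 ≡ 1 (mod 39); 14^8 ≡ 1 (mod 39); 14^16 ≡ 1 (mod 39); 14^32 ≡ 1 (mod 39)
14^52 = 14^4 × 14^16 × 14^32 ≡ 1 (mod 39)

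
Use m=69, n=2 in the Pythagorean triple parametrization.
(4757, 276, 4765)

Euclid's formula: a = m² - n², b = 2mn, c = m² + n²
m = 69, n = 2
a = 69² - 2² = 4761 - 4 = 4757
b = 2 × 69 × 2 = 276
c = 69² + 2² = 4761 + 4 = 4765
Verification: 4757² + 276² = 22629049 + 76176 = 22705225 = 4765² ✓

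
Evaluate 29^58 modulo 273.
211

Repeated squaring. Binary of 58 = 111010.
29^1 ≡ 29 (mod 273); 29^2 ≡ 22 (mod 273); 29^4 ≡ 211 (mod 273); 29^8 ≡ 22 (mod 273); 29^16 ≡ 211 (mod 273); 29^32 ≡ 22 (mod 273)
29^58 = 29^2 × 29^8 × 29^16 × 29^32 ≡ 211 (mod 273)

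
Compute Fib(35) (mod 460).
325

Matrix identity: Q^n = [[F_(n+1), F_n], [F_n, F_(n-1)]] with Q = [[1,1],[1,0]].
n = 35 = 100011₂. Square-and-multiply, entries mod 460:
Q^1 = [[1,1],[1,0]]
Q^2 = (Q^1)² = [[2,1],[1,1]]
Q^4 = (Q^2)² = [[5,3],[3,2]]
Q^8 = (Q^4)² = [[34,21],[21,13]]
Q^17 = (Q^8)²·Q = [[284,217],[217,67]]
Q^35 = (Q^17)²·Q = [[132,325],[325,267]]
F_35 mod 460 = Q^35[0][1] = 325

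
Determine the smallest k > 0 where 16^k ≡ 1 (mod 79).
39

79 is prime, so ord(16) divides φ(79) = 78.
Divisors of 78: 1, 2, 3, 6, 13, 26, 39, 78.
Repeated squaring: 16^1 ≡ 16, 16^2 ≡ 19, 16^4 ≡ 45, 16^8 ≡ 50, 16^16 ≡ 51, 16^32 ≡ 73, 16^64 ≡ 36 (mod 79).
Test 16^d mod 79 for each divisor d in increasing order:
16^1 ≡ 16
16^2 ≡ 19
16^3 = 16^2·16^1 ≡ 67
16^6 = 16^4·16^2 ≡ 65
16^13 = 16^8·16^4·16^1 ≡ 55
16^26 = 16^16·16^8·16^2 ≡ 23
16^39 = 16^32·16^4·16^2·16^1 ≡ 1  ← first divisor giving 1
The order is 39.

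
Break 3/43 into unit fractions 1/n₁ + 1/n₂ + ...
1/15 + 1/323 + 1/208335

Greedy algorithm:
3/43: ceiling(43/3) = 15, use 1/15
2/645: ceiling(645/2) = 323, use 1/323
1/208335: ceiling(208335/1) = 208335, use 1/208335
Result: 3/43 = 1/15 + 1/323 + 1/208335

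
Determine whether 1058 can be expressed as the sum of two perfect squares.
23² + 23² (a=23, b=23)

Factorization: 1058 = 2 × 23^2
By Fermat: n is sum of two squares iff every prime p ≡ 3 (mod 4) appears to even power.
All primes ≡ 3 (mod 4) appear to even power.
Search a = 0, 1, 2, … for 1058 - a² a perfect square: first hit at a = 23: 1058 - 529 = 529 = 23².
1058 = 23² + 23² = 529 + 529 ✓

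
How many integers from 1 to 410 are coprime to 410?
160

410 = 2 × 5 × 41
φ(n) = n × ∏(1 - 1/p) for each prime p dividing n
φ(410) = 410 × (1 - 1/2) × (1 - 1/5) × (1 - 1/41) = 160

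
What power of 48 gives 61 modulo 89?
85

Baby-step giant-step with step n = ⌈√89⌉ = 10.
Baby steps 48^j mod 89 (j:value) for j=0..9: 0:1, 1:48, 2:79, 3:54, 4:11, 5:83, 6:68, 7:60, 8:32, 9:23.
Giant-step multiplier: 48^(-10) ≡ 48^(88-10) = 48^78 ≡ 47 (mod 89).
Giant steps γ_i = 61·47^i mod 89: γ_0=61, γ_1=19, γ_2=3, γ_3=52, γ_4=41, γ_5=58, γ_6=56, γ_7=51, γ_8=83 (in table at j=5).
x = i·n + j = 8·10 + 5 = 85.
Check: 48^85 ≡ 61 (mod 89).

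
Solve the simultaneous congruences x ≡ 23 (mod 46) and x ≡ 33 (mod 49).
621

Using Chinese Remainder Theorem:
M = 46 × 49 = 2254
M1 = 49, M2 = 46
y1 = 49^(-1) mod 46 = 31
y2 = 46^(-1) mod 49 = 16
x = (23×49×31 + 33×46×16) mod 2254 = 621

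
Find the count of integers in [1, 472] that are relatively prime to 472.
232

472 = 2^3 × 59
φ(n) = n × ∏(1 - 1/p) for each prime p dividing n
φ(472) = 472 × (1 - 1/2) × (1 - 1/59) = 232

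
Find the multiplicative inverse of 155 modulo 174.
119

gcd(155, 174) = 1, so the inverse exists.
Extended Euclidean algorithm on (174, 155):
174 = 1 × 155 + 19  ⟹  19 = (1)·174 + (-1)·155
155 = 8 × 19 + 3  ⟹  3 = (-8)·174 + (9)·155
19 = 6 × 3 + 1  ⟹  1 = (49)·174 + (-55)·155
So (-55)·155 ≡ 1 (mod 174), i.e. 155^(-1) ≡ -55 ≡ 119 (mod 174).
Check: 155 × 119 = 18445 ≡ 1 (mod 174)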